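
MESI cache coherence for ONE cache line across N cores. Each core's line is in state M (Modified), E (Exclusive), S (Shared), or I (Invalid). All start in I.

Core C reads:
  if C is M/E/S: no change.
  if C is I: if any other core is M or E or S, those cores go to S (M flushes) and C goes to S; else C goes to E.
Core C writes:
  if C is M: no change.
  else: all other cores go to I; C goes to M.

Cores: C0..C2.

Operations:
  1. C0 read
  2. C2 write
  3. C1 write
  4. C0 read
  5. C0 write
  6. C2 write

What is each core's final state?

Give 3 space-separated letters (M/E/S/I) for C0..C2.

Op 1: C0 read [C0 read from I: no other sharers -> C0=E (exclusive)] -> [E,I,I]
Op 2: C2 write [C2 write: invalidate ['C0=E'] -> C2=M] -> [I,I,M]
Op 3: C1 write [C1 write: invalidate ['C2=M'] -> C1=M] -> [I,M,I]
Op 4: C0 read [C0 read from I: others=['C1=M'] -> C0=S, others downsized to S] -> [S,S,I]
Op 5: C0 write [C0 write: invalidate ['C1=S'] -> C0=M] -> [M,I,I]
Op 6: C2 write [C2 write: invalidate ['C0=M'] -> C2=M] -> [I,I,M]

Answer: I I M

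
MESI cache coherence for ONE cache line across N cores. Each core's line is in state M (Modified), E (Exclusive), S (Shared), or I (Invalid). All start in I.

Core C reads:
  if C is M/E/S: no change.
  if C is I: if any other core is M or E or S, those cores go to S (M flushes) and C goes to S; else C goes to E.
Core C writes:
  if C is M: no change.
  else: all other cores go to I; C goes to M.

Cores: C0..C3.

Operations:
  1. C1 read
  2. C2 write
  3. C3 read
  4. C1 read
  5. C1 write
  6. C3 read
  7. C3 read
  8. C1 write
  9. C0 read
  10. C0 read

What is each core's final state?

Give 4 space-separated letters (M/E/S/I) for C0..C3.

Answer: S S I I

Derivation:
Op 1: C1 read [C1 read from I: no other sharers -> C1=E (exclusive)] -> [I,E,I,I]
Op 2: C2 write [C2 write: invalidate ['C1=E'] -> C2=M] -> [I,I,M,I]
Op 3: C3 read [C3 read from I: others=['C2=M'] -> C3=S, others downsized to S] -> [I,I,S,S]
Op 4: C1 read [C1 read from I: others=['C2=S', 'C3=S'] -> C1=S, others downsized to S] -> [I,S,S,S]
Op 5: C1 write [C1 write: invalidate ['C2=S', 'C3=S'] -> C1=M] -> [I,M,I,I]
Op 6: C3 read [C3 read from I: others=['C1=M'] -> C3=S, others downsized to S] -> [I,S,I,S]
Op 7: C3 read [C3 read: already in S, no change] -> [I,S,I,S]
Op 8: C1 write [C1 write: invalidate ['C3=S'] -> C1=M] -> [I,M,I,I]
Op 9: C0 read [C0 read from I: others=['C1=M'] -> C0=S, others downsized to S] -> [S,S,I,I]
Op 10: C0 read [C0 read: already in S, no change] -> [S,S,I,I]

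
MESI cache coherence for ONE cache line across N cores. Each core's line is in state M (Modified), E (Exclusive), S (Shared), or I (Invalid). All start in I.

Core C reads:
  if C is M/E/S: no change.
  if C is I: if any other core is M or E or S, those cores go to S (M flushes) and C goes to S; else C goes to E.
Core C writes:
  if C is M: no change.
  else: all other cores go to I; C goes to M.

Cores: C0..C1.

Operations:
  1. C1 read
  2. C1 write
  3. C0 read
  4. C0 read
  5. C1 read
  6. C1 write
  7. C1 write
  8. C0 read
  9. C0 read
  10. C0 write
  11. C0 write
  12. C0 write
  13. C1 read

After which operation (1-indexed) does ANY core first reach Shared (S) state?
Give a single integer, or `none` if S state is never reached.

Answer: 3

Derivation:
Op 1: C1 read [C1 read from I: no other sharers -> C1=E (exclusive)] -> [I,E]
Op 2: C1 write [C1 write: invalidate none -> C1=M] -> [I,M]
Op 3: C0 read [C0 read from I: others=['C1=M'] -> C0=S, others downsized to S] -> [S,S]
  -> First S state at op 3; remaining ops need not be traced.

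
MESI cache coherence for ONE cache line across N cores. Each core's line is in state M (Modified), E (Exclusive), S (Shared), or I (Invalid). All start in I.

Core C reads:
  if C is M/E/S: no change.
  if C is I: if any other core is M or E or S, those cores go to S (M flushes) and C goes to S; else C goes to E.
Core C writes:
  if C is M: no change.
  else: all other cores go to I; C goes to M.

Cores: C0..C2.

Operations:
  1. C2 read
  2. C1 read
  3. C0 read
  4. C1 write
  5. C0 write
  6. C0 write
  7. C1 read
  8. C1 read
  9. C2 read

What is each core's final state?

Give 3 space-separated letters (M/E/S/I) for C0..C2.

Op 1: C2 read [C2 read from I: no other sharers -> C2=E (exclusive)] -> [I,I,E]
Op 2: C1 read [C1 read from I: others=['C2=E'] -> C1=S, others downsized to S] -> [I,S,S]
Op 3: C0 read [C0 read from I: others=['C1=S', 'C2=S'] -> C0=S, others downsized to S] -> [S,S,S]
Op 4: C1 write [C1 write: invalidate ['C0=S', 'C2=S'] -> C1=M] -> [I,M,I]
Op 5: C0 write [C0 write: invalidate ['C1=M'] -> C0=M] -> [M,I,I]
Op 6: C0 write [C0 write: already M (modified), no change] -> [M,I,I]
Op 7: C1 read [C1 read from I: others=['C0=M'] -> C1=S, others downsized to S] -> [S,S,I]
Op 8: C1 read [C1 read: already in S, no change] -> [S,S,I]
Op 9: C2 read [C2 read from I: others=['C0=S', 'C1=S'] -> C2=S, others downsized to S] -> [S,S,S]

Answer: S S S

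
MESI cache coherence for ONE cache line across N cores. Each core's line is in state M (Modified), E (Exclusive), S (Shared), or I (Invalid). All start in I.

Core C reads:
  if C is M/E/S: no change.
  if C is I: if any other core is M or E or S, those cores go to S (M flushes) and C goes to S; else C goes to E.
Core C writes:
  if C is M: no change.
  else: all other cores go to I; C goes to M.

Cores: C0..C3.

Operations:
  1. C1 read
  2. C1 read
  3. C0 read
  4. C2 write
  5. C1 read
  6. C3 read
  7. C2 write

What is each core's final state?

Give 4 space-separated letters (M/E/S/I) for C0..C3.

Op 1: C1 read [C1 read from I: no other sharers -> C1=E (exclusive)] -> [I,E,I,I]
Op 2: C1 read [C1 read: already in E, no change] -> [I,E,I,I]
Op 3: C0 read [C0 read from I: others=['C1=E'] -> C0=S, others downsized to S] -> [S,S,I,I]
Op 4: C2 write [C2 write: invalidate ['C0=S', 'C1=S'] -> C2=M] -> [I,I,M,I]
Op 5: C1 read [C1 read from I: others=['C2=M'] -> C1=S, others downsized to S] -> [I,S,S,I]
Op 6: C3 read [C3 read from I: others=['C1=S', 'C2=S'] -> C3=S, others downsized to S] -> [I,S,S,S]
Op 7: C2 write [C2 write: invalidate ['C1=S', 'C3=S'] -> C2=M] -> [I,I,M,I]

Answer: I I M I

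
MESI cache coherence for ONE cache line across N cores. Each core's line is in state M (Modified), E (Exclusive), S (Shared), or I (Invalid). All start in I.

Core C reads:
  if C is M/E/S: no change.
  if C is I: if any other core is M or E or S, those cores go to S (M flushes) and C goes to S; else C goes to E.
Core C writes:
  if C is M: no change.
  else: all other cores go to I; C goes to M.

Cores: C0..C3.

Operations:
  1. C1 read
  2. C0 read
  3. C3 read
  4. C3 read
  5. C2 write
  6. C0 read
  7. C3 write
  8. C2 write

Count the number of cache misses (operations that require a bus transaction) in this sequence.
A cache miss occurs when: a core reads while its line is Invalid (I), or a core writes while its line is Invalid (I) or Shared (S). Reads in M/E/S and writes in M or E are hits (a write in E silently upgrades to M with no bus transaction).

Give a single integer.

Answer: 7

Derivation:
Op 1: C1 read [C1 read from I: no other sharers -> C1=E (exclusive)] -> [I,E,I,I] [MISS #1: read from I]
Op 2: C0 read [C0 read from I: others=['C1=E'] -> C0=S, others downsized to S] -> [S,S,I,I] [MISS #2: read from I]
Op 3: C3 read [C3 read from I: others=['C0=S', 'C1=S'] -> C3=S, others downsized to S] -> [S,S,I,S] [MISS #3: read from I]
Op 4: C3 read [C3 read: already in S, no change] -> [S,S,I,S] [hit: read from S]
Op 5: C2 write [C2 write: invalidate ['C0=S', 'C1=S', 'C3=S'] -> C2=M] -> [I,I,M,I] [MISS #4: write from I]
Op 6: C0 read [C0 read from I: others=['C2=M'] -> C0=S, others downsized to S] -> [S,I,S,I] [MISS #5: read from I]
Op 7: C3 write [C3 write: invalidate ['C0=S', 'C2=S'] -> C3=M] -> [I,I,I,M] [MISS #6: write from I]
Op 8: C2 write [C2 write: invalidate ['C3=M'] -> C2=M] -> [I,I,M,I] [MISS #7: write from I]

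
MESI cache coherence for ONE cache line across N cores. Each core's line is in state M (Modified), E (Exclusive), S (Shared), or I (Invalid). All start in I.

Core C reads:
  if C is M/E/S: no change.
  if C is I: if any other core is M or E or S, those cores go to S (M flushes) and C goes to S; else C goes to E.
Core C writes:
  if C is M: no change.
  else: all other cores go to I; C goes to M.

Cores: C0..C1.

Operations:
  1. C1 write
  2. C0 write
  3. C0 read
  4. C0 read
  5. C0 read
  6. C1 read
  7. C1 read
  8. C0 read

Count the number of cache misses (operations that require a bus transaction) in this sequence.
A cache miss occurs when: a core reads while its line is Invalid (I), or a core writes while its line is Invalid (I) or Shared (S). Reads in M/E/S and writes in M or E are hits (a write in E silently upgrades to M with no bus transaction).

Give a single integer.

Op 1: C1 write [C1 write: invalidate none -> C1=M] -> [I,M] [MISS #1: write from I]
Op 2: C0 write [C0 write: invalidate ['C1=M'] -> C0=M] -> [M,I] [MISS #2: write from I]
Op 3: C0 read [C0 read: already in M, no change] -> [M,I] [hit: read from M]
Op 4: C0 read [C0 read: already in M, no change] -> [M,I] [hit: read from M]
Op 5: C0 read [C0 read: already in M, no change] -> [M,I] [hit: read from M]
Op 6: C1 read [C1 read from I: others=['C0=M'] -> C1=S, others downsized to S] -> [S,S] [MISS #3: read from I]
Op 7: C1 read [C1 read: already in S, no change] -> [S,S] [hit: read from S]
Op 8: C0 read [C0 read: already in S, no change] -> [S,S] [hit: read from S]

Answer: 3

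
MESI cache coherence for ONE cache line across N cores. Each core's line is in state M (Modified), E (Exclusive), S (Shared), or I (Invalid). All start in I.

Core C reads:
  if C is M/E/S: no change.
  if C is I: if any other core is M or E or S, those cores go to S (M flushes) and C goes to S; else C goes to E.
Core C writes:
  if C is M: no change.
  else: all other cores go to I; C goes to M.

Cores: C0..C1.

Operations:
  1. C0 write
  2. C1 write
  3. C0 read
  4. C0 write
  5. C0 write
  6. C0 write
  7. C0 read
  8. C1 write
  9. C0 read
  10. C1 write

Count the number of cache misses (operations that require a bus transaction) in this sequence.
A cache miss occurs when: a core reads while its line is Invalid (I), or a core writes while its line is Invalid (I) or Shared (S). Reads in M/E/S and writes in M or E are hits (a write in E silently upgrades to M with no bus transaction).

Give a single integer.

Answer: 7

Derivation:
Op 1: C0 write [C0 write: invalidate none -> C0=M] -> [M,I] [MISS #1: write from I]
Op 2: C1 write [C1 write: invalidate ['C0=M'] -> C1=M] -> [I,M] [MISS #2: write from I]
Op 3: C0 read [C0 read from I: others=['C1=M'] -> C0=S, others downsized to S] -> [S,S] [MISS #3: read from I]
Op 4: C0 write [C0 write: invalidate ['C1=S'] -> C0=M] -> [M,I] [MISS #4: write from S]
Op 5: C0 write [C0 write: already M (modified), no change] -> [M,I] [hit: write from M]
Op 6: C0 write [C0 write: already M (modified), no change] -> [M,I] [hit: write from M]
Op 7: C0 read [C0 read: already in M, no change] -> [M,I] [hit: read from M]
Op 8: C1 write [C1 write: invalidate ['C0=M'] -> C1=M] -> [I,M] [MISS #5: write from I]
Op 9: C0 read [C0 read from I: others=['C1=M'] -> C0=S, others downsized to S] -> [S,S] [MISS #6: read from I]
Op 10: C1 write [C1 write: invalidate ['C0=S'] -> C1=M] -> [I,M] [MISS #7: write from S]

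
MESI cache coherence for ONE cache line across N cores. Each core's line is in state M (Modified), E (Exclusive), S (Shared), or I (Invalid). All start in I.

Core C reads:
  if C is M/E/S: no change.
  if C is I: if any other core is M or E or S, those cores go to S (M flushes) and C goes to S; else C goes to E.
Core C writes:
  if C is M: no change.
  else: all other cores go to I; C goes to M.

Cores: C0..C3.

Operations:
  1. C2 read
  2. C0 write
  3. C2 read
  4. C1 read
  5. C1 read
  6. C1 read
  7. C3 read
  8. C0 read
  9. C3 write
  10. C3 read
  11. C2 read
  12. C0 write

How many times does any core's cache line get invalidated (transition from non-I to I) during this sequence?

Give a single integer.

Op 1: C2 read [C2 read from I: no other sharers -> C2=E (exclusive)] -> [I,I,E,I] (invalidations this op: 0; running total: 0)
Op 2: C0 write [C0 write: invalidate ['C2=E'] -> C0=M] -> [M,I,I,I] (invalidations this op: 1; running total: 1)
Op 3: C2 read [C2 read from I: others=['C0=M'] -> C2=S, others downsized to S] -> [S,I,S,I] (invalidations this op: 0; running total: 1)
Op 4: C1 read [C1 read from I: others=['C0=S', 'C2=S'] -> C1=S, others downsized to S] -> [S,S,S,I] (invalidations this op: 0; running total: 1)
Op 5: C1 read [C1 read: already in S, no change] -> [S,S,S,I] (invalidations this op: 0; running total: 1)
Op 6: C1 read [C1 read: already in S, no change] -> [S,S,S,I] (invalidations this op: 0; running total: 1)
Op 7: C3 read [C3 read from I: others=['C0=S', 'C1=S', 'C2=S'] -> C3=S, others downsized to S] -> [S,S,S,S] (invalidations this op: 0; running total: 1)
Op 8: C0 read [C0 read: already in S, no change] -> [S,S,S,S] (invalidations this op: 0; running total: 1)
Op 9: C3 write [C3 write: invalidate ['C0=S', 'C1=S', 'C2=S'] -> C3=M] -> [I,I,I,M] (invalidations this op: 3; running total: 4)
Op 10: C3 read [C3 read: already in M, no change] -> [I,I,I,M] (invalidations this op: 0; running total: 4)
Op 11: C2 read [C2 read from I: others=['C3=M'] -> C2=S, others downsized to S] -> [I,I,S,S] (invalidations this op: 0; running total: 4)
Op 12: C0 write [C0 write: invalidate ['C2=S', 'C3=S'] -> C0=M] -> [M,I,I,I] (invalidations this op: 2; running total: 6)

Answer: 6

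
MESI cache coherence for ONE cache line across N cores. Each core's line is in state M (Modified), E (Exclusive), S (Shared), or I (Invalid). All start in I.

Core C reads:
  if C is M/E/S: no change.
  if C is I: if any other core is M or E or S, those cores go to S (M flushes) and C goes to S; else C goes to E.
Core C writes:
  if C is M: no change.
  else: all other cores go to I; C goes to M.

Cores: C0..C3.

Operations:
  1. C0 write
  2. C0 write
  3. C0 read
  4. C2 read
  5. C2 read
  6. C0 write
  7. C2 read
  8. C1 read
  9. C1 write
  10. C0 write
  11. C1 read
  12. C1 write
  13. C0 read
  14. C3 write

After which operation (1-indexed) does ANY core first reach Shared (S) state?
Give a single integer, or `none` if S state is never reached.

Op 1: C0 write [C0 write: invalidate none -> C0=M] -> [M,I,I,I]
Op 2: C0 write [C0 write: already M (modified), no change] -> [M,I,I,I]
Op 3: C0 read [C0 read: already in M, no change] -> [M,I,I,I]
Op 4: C2 read [C2 read from I: others=['C0=M'] -> C2=S, others downsized to S] -> [S,I,S,I]
  -> First S state at op 4; remaining ops need not be traced.

Answer: 4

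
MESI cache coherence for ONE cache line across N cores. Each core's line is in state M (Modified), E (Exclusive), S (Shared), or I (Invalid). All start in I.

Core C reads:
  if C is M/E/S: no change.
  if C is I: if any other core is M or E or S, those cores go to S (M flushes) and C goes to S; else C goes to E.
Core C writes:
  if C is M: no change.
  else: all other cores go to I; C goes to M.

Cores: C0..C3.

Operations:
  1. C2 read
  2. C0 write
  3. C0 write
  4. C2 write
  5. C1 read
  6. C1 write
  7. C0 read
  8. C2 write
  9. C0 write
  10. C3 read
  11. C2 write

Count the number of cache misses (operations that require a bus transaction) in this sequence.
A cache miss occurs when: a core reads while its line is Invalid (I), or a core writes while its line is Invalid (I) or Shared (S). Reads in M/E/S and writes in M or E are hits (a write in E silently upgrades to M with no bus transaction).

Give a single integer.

Answer: 10

Derivation:
Op 1: C2 read [C2 read from I: no other sharers -> C2=E (exclusive)] -> [I,I,E,I] [MISS #1: read from I]
Op 2: C0 write [C0 write: invalidate ['C2=E'] -> C0=M] -> [M,I,I,I] [MISS #2: write from I]
Op 3: C0 write [C0 write: already M (modified), no change] -> [M,I,I,I] [hit: write from M]
Op 4: C2 write [C2 write: invalidate ['C0=M'] -> C2=M] -> [I,I,M,I] [MISS #3: write from I]
Op 5: C1 read [C1 read from I: others=['C2=M'] -> C1=S, others downsized to S] -> [I,S,S,I] [MISS #4: read from I]
Op 6: C1 write [C1 write: invalidate ['C2=S'] -> C1=M] -> [I,M,I,I] [MISS #5: write from S]
Op 7: C0 read [C0 read from I: others=['C1=M'] -> C0=S, others downsized to S] -> [S,S,I,I] [MISS #6: read from I]
Op 8: C2 write [C2 write: invalidate ['C0=S', 'C1=S'] -> C2=M] -> [I,I,M,I] [MISS #7: write from I]
Op 9: C0 write [C0 write: invalidate ['C2=M'] -> C0=M] -> [M,I,I,I] [MISS #8: write from I]
Op 10: C3 read [C3 read from I: others=['C0=M'] -> C3=S, others downsized to S] -> [S,I,I,S] [MISS #9: read from I]
Op 11: C2 write [C2 write: invalidate ['C0=S', 'C3=S'] -> C2=M] -> [I,I,M,I] [MISS #10: write from I]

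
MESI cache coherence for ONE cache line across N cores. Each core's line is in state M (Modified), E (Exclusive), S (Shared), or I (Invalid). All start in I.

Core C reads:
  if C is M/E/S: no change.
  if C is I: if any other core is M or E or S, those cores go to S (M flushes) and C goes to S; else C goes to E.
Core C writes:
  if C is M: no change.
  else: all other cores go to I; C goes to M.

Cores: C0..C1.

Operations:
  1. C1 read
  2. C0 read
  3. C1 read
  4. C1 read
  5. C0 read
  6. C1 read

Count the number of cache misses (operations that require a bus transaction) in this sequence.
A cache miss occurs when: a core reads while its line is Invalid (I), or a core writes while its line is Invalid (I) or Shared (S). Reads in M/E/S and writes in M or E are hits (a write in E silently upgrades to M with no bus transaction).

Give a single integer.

Answer: 2

Derivation:
Op 1: C1 read [C1 read from I: no other sharers -> C1=E (exclusive)] -> [I,E] [MISS #1: read from I]
Op 2: C0 read [C0 read from I: others=['C1=E'] -> C0=S, others downsized to S] -> [S,S] [MISS #2: read from I]
Op 3: C1 read [C1 read: already in S, no change] -> [S,S] [hit: read from S]
Op 4: C1 read [C1 read: already in S, no change] -> [S,S] [hit: read from S]
Op 5: C0 read [C0 read: already in S, no change] -> [S,S] [hit: read from S]
Op 6: C1 read [C1 read: already in S, no change] -> [S,S] [hit: read from S]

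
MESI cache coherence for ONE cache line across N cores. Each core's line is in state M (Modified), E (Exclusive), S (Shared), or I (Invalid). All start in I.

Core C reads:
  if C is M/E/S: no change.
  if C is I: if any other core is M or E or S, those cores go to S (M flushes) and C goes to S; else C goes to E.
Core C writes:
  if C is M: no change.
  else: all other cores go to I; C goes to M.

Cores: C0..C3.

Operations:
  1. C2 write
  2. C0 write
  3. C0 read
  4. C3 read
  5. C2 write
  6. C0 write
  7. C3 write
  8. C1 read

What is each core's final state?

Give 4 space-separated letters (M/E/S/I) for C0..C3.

Op 1: C2 write [C2 write: invalidate none -> C2=M] -> [I,I,M,I]
Op 2: C0 write [C0 write: invalidate ['C2=M'] -> C0=M] -> [M,I,I,I]
Op 3: C0 read [C0 read: already in M, no change] -> [M,I,I,I]
Op 4: C3 read [C3 read from I: others=['C0=M'] -> C3=S, others downsized to S] -> [S,I,I,S]
Op 5: C2 write [C2 write: invalidate ['C0=S', 'C3=S'] -> C2=M] -> [I,I,M,I]
Op 6: C0 write [C0 write: invalidate ['C2=M'] -> C0=M] -> [M,I,I,I]
Op 7: C3 write [C3 write: invalidate ['C0=M'] -> C3=M] -> [I,I,I,M]
Op 8: C1 read [C1 read from I: others=['C3=M'] -> C1=S, others downsized to S] -> [I,S,I,S]

Answer: I S I S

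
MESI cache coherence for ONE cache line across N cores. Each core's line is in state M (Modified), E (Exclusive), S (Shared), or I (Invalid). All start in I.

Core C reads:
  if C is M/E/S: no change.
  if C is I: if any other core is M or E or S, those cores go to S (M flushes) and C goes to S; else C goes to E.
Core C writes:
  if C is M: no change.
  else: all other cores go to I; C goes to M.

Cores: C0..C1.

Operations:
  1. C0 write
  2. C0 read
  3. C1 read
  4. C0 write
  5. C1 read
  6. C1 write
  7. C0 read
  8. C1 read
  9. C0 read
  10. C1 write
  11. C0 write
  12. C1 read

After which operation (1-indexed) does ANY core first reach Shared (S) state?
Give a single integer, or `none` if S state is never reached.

Op 1: C0 write [C0 write: invalidate none -> C0=M] -> [M,I]
Op 2: C0 read [C0 read: already in M, no change] -> [M,I]
Op 3: C1 read [C1 read from I: others=['C0=M'] -> C1=S, others downsized to S] -> [S,S]
  -> First S state at op 3; remaining ops need not be traced.

Answer: 3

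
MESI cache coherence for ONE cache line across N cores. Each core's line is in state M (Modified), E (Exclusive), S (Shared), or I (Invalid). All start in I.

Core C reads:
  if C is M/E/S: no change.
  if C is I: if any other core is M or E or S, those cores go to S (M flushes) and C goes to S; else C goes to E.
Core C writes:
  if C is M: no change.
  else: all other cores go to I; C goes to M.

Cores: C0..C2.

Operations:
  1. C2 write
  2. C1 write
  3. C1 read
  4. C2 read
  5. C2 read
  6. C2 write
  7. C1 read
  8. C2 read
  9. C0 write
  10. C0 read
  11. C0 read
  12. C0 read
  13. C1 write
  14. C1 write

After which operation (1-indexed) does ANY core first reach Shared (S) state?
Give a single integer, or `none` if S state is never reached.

Op 1: C2 write [C2 write: invalidate none -> C2=M] -> [I,I,M]
Op 2: C1 write [C1 write: invalidate ['C2=M'] -> C1=M] -> [I,M,I]
Op 3: C1 read [C1 read: already in M, no change] -> [I,M,I]
Op 4: C2 read [C2 read from I: others=['C1=M'] -> C2=S, others downsized to S] -> [I,S,S]
  -> First S state at op 4; remaining ops need not be traced.

Answer: 4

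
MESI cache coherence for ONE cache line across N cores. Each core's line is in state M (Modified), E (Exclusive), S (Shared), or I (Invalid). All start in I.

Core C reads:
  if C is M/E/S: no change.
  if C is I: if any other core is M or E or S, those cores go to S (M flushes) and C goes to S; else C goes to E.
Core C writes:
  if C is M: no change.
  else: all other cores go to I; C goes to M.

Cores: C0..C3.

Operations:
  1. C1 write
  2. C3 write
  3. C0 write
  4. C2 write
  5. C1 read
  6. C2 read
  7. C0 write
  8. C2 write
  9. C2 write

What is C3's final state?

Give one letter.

Op 1: C1 write [C1 write: invalidate none -> C1=M] -> [I,M,I,I]
Op 2: C3 write [C3 write: invalidate ['C1=M'] -> C3=M] -> [I,I,I,M]
Op 3: C0 write [C0 write: invalidate ['C3=M'] -> C0=M] -> [M,I,I,I]
Op 4: C2 write [C2 write: invalidate ['C0=M'] -> C2=M] -> [I,I,M,I]
Op 5: C1 read [C1 read from I: others=['C2=M'] -> C1=S, others downsized to S] -> [I,S,S,I]
Op 6: C2 read [C2 read: already in S, no change] -> [I,S,S,I]
Op 7: C0 write [C0 write: invalidate ['C1=S', 'C2=S'] -> C0=M] -> [M,I,I,I]
Op 8: C2 write [C2 write: invalidate ['C0=M'] -> C2=M] -> [I,I,M,I]
Op 9: C2 write [C2 write: already M (modified), no change] -> [I,I,M,I]

Answer: I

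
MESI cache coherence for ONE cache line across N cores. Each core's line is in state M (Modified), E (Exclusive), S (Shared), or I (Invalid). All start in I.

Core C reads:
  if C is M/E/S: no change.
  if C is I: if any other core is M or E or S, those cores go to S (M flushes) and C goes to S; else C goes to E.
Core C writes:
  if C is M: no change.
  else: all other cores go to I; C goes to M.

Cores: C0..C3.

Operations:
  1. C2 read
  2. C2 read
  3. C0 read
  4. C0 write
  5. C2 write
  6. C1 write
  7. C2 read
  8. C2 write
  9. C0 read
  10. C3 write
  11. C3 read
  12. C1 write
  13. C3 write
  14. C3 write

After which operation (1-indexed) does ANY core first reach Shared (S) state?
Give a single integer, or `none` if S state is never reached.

Op 1: C2 read [C2 read from I: no other sharers -> C2=E (exclusive)] -> [I,I,E,I]
Op 2: C2 read [C2 read: already in E, no change] -> [I,I,E,I]
Op 3: C0 read [C0 read from I: others=['C2=E'] -> C0=S, others downsized to S] -> [S,I,S,I]
  -> First S state at op 3; remaining ops need not be traced.

Answer: 3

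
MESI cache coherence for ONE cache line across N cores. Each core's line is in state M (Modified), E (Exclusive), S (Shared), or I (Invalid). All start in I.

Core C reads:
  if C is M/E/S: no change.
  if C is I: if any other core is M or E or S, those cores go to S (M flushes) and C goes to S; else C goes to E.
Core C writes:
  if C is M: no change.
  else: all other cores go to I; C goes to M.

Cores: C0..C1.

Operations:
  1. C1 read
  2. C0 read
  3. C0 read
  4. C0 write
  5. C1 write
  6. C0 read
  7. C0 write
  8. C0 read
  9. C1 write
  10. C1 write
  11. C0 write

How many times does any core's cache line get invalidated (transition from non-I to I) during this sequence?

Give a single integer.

Answer: 5

Derivation:
Op 1: C1 read [C1 read from I: no other sharers -> C1=E (exclusive)] -> [I,E] (invalidations this op: 0; running total: 0)
Op 2: C0 read [C0 read from I: others=['C1=E'] -> C0=S, others downsized to S] -> [S,S] (invalidations this op: 0; running total: 0)
Op 3: C0 read [C0 read: already in S, no change] -> [S,S] (invalidations this op: 0; running total: 0)
Op 4: C0 write [C0 write: invalidate ['C1=S'] -> C0=M] -> [M,I] (invalidations this op: 1; running total: 1)
Op 5: C1 write [C1 write: invalidate ['C0=M'] -> C1=M] -> [I,M] (invalidations this op: 1; running total: 2)
Op 6: C0 read [C0 read from I: others=['C1=M'] -> C0=S, others downsized to S] -> [S,S] (invalidations this op: 0; running total: 2)
Op 7: C0 write [C0 write: invalidate ['C1=S'] -> C0=M] -> [M,I] (invalidations this op: 1; running total: 3)
Op 8: C0 read [C0 read: already in M, no change] -> [M,I] (invalidations this op: 0; running total: 3)
Op 9: C1 write [C1 write: invalidate ['C0=M'] -> C1=M] -> [I,M] (invalidations this op: 1; running total: 4)
Op 10: C1 write [C1 write: already M (modified), no change] -> [I,M] (invalidations this op: 0; running total: 4)
Op 11: C0 write [C0 write: invalidate ['C1=M'] -> C0=M] -> [M,I] (invalidations this op: 1; running total: 5)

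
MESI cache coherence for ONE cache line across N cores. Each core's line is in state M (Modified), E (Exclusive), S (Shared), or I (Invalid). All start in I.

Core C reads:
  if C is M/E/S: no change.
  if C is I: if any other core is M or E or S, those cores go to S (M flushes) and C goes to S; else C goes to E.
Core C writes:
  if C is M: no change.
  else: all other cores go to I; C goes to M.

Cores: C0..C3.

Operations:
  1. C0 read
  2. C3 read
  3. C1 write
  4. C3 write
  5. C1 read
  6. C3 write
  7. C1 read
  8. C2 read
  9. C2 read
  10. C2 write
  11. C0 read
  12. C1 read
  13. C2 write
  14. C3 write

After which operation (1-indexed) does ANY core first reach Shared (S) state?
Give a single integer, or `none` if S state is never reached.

Op 1: C0 read [C0 read from I: no other sharers -> C0=E (exclusive)] -> [E,I,I,I]
Op 2: C3 read [C3 read from I: others=['C0=E'] -> C3=S, others downsized to S] -> [S,I,I,S]
  -> First S state at op 2; remaining ops need not be traced.

Answer: 2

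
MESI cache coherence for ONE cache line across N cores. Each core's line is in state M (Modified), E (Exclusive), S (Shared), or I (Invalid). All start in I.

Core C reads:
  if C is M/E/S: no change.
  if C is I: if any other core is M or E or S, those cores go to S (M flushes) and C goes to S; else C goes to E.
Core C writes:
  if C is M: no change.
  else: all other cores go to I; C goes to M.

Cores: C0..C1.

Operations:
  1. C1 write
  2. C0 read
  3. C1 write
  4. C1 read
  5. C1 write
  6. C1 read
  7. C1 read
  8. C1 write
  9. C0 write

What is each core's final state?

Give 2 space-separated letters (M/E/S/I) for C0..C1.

Answer: M I

Derivation:
Op 1: C1 write [C1 write: invalidate none -> C1=M] -> [I,M]
Op 2: C0 read [C0 read from I: others=['C1=M'] -> C0=S, others downsized to S] -> [S,S]
Op 3: C1 write [C1 write: invalidate ['C0=S'] -> C1=M] -> [I,M]
Op 4: C1 read [C1 read: already in M, no change] -> [I,M]
Op 5: C1 write [C1 write: already M (modified), no change] -> [I,M]
Op 6: C1 read [C1 read: already in M, no change] -> [I,M]
Op 7: C1 read [C1 read: already in M, no change] -> [I,M]
Op 8: C1 write [C1 write: already M (modified), no change] -> [I,M]
Op 9: C0 write [C0 write: invalidate ['C1=M'] -> C0=M] -> [M,I]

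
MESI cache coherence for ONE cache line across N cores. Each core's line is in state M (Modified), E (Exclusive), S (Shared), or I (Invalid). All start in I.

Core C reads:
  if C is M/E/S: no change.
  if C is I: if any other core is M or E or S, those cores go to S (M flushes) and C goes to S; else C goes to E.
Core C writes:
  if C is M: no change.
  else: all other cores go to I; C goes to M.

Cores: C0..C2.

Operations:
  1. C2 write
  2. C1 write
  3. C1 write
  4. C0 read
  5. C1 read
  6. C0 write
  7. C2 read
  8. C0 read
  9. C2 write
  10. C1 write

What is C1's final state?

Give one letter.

Answer: M

Derivation:
Op 1: C2 write [C2 write: invalidate none -> C2=M] -> [I,I,M]
Op 2: C1 write [C1 write: invalidate ['C2=M'] -> C1=M] -> [I,M,I]
Op 3: C1 write [C1 write: already M (modified), no change] -> [I,M,I]
Op 4: C0 read [C0 read from I: others=['C1=M'] -> C0=S, others downsized to S] -> [S,S,I]
Op 5: C1 read [C1 read: already in S, no change] -> [S,S,I]
Op 6: C0 write [C0 write: invalidate ['C1=S'] -> C0=M] -> [M,I,I]
Op 7: C2 read [C2 read from I: others=['C0=M'] -> C2=S, others downsized to S] -> [S,I,S]
Op 8: C0 read [C0 read: already in S, no change] -> [S,I,S]
Op 9: C2 write [C2 write: invalidate ['C0=S'] -> C2=M] -> [I,I,M]
Op 10: C1 write [C1 write: invalidate ['C2=M'] -> C1=M] -> [I,M,I]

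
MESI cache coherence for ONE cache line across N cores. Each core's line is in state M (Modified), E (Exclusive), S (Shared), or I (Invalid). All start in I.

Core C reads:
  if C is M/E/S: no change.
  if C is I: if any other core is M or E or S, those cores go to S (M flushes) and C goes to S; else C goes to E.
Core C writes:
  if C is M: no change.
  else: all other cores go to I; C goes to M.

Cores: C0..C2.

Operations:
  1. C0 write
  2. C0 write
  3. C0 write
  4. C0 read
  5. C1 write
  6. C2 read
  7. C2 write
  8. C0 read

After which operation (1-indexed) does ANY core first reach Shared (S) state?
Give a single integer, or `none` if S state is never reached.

Answer: 6

Derivation:
Op 1: C0 write [C0 write: invalidate none -> C0=M] -> [M,I,I]
Op 2: C0 write [C0 write: already M (modified), no change] -> [M,I,I]
Op 3: C0 write [C0 write: already M (modified), no change] -> [M,I,I]
Op 4: C0 read [C0 read: already in M, no change] -> [M,I,I]
Op 5: C1 write [C1 write: invalidate ['C0=M'] -> C1=M] -> [I,M,I]
Op 6: C2 read [C2 read from I: others=['C1=M'] -> C2=S, others downsized to S] -> [I,S,S]
  -> First S state at op 6; remaining ops need not be traced.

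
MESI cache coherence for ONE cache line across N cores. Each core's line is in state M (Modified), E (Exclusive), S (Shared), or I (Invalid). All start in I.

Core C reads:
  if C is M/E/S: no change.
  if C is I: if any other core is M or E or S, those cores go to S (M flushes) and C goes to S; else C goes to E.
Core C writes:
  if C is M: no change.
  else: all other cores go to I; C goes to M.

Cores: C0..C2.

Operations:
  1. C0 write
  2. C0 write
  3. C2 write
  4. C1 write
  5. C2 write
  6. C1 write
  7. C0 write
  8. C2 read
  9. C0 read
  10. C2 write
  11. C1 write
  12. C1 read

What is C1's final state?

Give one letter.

Answer: M

Derivation:
Op 1: C0 write [C0 write: invalidate none -> C0=M] -> [M,I,I]
Op 2: C0 write [C0 write: already M (modified), no change] -> [M,I,I]
Op 3: C2 write [C2 write: invalidate ['C0=M'] -> C2=M] -> [I,I,M]
Op 4: C1 write [C1 write: invalidate ['C2=M'] -> C1=M] -> [I,M,I]
Op 5: C2 write [C2 write: invalidate ['C1=M'] -> C2=M] -> [I,I,M]
Op 6: C1 write [C1 write: invalidate ['C2=M'] -> C1=M] -> [I,M,I]
Op 7: C0 write [C0 write: invalidate ['C1=M'] -> C0=M] -> [M,I,I]
Op 8: C2 read [C2 read from I: others=['C0=M'] -> C2=S, others downsized to S] -> [S,I,S]
Op 9: C0 read [C0 read: already in S, no change] -> [S,I,S]
Op 10: C2 write [C2 write: invalidate ['C0=S'] -> C2=M] -> [I,I,M]
Op 11: C1 write [C1 write: invalidate ['C2=M'] -> C1=M] -> [I,M,I]
Op 12: C1 read [C1 read: already in M, no change] -> [I,M,I]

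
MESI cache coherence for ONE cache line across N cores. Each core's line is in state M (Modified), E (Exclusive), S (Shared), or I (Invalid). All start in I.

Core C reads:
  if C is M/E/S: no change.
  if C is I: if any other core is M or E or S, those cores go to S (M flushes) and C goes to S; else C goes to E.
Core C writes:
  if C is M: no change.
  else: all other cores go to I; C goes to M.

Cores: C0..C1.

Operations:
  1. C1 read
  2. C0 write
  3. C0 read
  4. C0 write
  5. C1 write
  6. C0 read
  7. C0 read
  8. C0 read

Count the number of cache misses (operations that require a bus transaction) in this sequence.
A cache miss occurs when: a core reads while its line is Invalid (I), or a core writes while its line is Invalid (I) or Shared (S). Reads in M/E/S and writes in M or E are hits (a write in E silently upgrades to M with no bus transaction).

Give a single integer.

Op 1: C1 read [C1 read from I: no other sharers -> C1=E (exclusive)] -> [I,E] [MISS #1: read from I]
Op 2: C0 write [C0 write: invalidate ['C1=E'] -> C0=M] -> [M,I] [MISS #2: write from I]
Op 3: C0 read [C0 read: already in M, no change] -> [M,I] [hit: read from M]
Op 4: C0 write [C0 write: already M (modified), no change] -> [M,I] [hit: write from M]
Op 5: C1 write [C1 write: invalidate ['C0=M'] -> C1=M] -> [I,M] [MISS #3: write from I]
Op 6: C0 read [C0 read from I: others=['C1=M'] -> C0=S, others downsized to S] -> [S,S] [MISS #4: read from I]
Op 7: C0 read [C0 read: already in S, no change] -> [S,S] [hit: read from S]
Op 8: C0 read [C0 read: already in S, no change] -> [S,S] [hit: read from S]

Answer: 4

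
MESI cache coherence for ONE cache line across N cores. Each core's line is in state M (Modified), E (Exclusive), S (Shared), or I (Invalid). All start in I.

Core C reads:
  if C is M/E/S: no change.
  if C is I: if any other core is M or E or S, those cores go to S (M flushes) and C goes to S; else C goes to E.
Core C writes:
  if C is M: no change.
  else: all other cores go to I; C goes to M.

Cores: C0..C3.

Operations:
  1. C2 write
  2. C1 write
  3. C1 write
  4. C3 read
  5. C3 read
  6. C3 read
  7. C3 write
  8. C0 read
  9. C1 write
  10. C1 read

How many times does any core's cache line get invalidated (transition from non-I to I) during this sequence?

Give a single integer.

Answer: 4

Derivation:
Op 1: C2 write [C2 write: invalidate none -> C2=M] -> [I,I,M,I] (invalidations this op: 0; running total: 0)
Op 2: C1 write [C1 write: invalidate ['C2=M'] -> C1=M] -> [I,M,I,I] (invalidations this op: 1; running total: 1)
Op 3: C1 write [C1 write: already M (modified), no change] -> [I,M,I,I] (invalidations this op: 0; running total: 1)
Op 4: C3 read [C3 read from I: others=['C1=M'] -> C3=S, others downsized to S] -> [I,S,I,S] (invalidations this op: 0; running total: 1)
Op 5: C3 read [C3 read: already in S, no change] -> [I,S,I,S] (invalidations this op: 0; running total: 1)
Op 6: C3 read [C3 read: already in S, no change] -> [I,S,I,S] (invalidations this op: 0; running total: 1)
Op 7: C3 write [C3 write: invalidate ['C1=S'] -> C3=M] -> [I,I,I,M] (invalidations this op: 1; running total: 2)
Op 8: C0 read [C0 read from I: others=['C3=M'] -> C0=S, others downsized to S] -> [S,I,I,S] (invalidations this op: 0; running total: 2)
Op 9: C1 write [C1 write: invalidate ['C0=S', 'C3=S'] -> C1=M] -> [I,M,I,I] (invalidations this op: 2; running total: 4)
Op 10: C1 read [C1 read: already in M, no change] -> [I,M,I,I] (invalidations this op: 0; running total: 4)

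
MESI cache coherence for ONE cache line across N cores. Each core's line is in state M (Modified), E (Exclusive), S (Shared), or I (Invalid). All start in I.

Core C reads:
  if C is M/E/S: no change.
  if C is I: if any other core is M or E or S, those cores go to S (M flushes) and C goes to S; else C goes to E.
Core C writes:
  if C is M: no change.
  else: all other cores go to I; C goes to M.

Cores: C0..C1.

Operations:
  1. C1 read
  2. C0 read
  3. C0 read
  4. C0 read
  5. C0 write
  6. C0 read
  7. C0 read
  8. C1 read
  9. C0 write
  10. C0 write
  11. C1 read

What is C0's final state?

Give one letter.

Op 1: C1 read [C1 read from I: no other sharers -> C1=E (exclusive)] -> [I,E]
Op 2: C0 read [C0 read from I: others=['C1=E'] -> C0=S, others downsized to S] -> [S,S]
Op 3: C0 read [C0 read: already in S, no change] -> [S,S]
Op 4: C0 read [C0 read: already in S, no change] -> [S,S]
Op 5: C0 write [C0 write: invalidate ['C1=S'] -> C0=M] -> [M,I]
Op 6: C0 read [C0 read: already in M, no change] -> [M,I]
Op 7: C0 read [C0 read: already in M, no change] -> [M,I]
Op 8: C1 read [C1 read from I: others=['C0=M'] -> C1=S, others downsized to S] -> [S,S]
Op 9: C0 write [C0 write: invalidate ['C1=S'] -> C0=M] -> [M,I]
Op 10: C0 write [C0 write: already M (modified), no change] -> [M,I]
Op 11: C1 read [C1 read from I: others=['C0=M'] -> C1=S, others downsized to S] -> [S,S]

Answer: S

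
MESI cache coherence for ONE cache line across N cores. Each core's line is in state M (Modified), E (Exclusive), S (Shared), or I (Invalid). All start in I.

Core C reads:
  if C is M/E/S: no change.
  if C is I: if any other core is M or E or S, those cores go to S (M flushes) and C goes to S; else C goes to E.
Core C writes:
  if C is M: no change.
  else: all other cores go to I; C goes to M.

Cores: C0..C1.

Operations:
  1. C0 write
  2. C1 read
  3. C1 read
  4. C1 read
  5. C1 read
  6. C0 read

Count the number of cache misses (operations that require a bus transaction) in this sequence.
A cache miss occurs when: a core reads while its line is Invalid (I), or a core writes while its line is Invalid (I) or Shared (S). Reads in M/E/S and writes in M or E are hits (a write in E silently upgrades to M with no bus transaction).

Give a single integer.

Answer: 2

Derivation:
Op 1: C0 write [C0 write: invalidate none -> C0=M] -> [M,I] [MISS #1: write from I]
Op 2: C1 read [C1 read from I: others=['C0=M'] -> C1=S, others downsized to S] -> [S,S] [MISS #2: read from I]
Op 3: C1 read [C1 read: already in S, no change] -> [S,S] [hit: read from S]
Op 4: C1 read [C1 read: already in S, no change] -> [S,S] [hit: read from S]
Op 5: C1 read [C1 read: already in S, no change] -> [S,S] [hit: read from S]
Op 6: C0 read [C0 read: already in S, no change] -> [S,S] [hit: read from S]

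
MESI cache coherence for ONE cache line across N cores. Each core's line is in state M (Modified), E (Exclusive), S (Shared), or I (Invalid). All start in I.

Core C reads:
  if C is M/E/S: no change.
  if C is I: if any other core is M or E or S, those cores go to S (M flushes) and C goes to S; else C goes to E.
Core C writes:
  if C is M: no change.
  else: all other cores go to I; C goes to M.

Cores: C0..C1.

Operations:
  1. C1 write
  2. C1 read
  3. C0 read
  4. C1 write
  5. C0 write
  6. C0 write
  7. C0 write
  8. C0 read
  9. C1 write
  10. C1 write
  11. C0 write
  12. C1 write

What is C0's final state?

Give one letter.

Answer: I

Derivation:
Op 1: C1 write [C1 write: invalidate none -> C1=M] -> [I,M]
Op 2: C1 read [C1 read: already in M, no change] -> [I,M]
Op 3: C0 read [C0 read from I: others=['C1=M'] -> C0=S, others downsized to S] -> [S,S]
Op 4: C1 write [C1 write: invalidate ['C0=S'] -> C1=M] -> [I,M]
Op 5: C0 write [C0 write: invalidate ['C1=M'] -> C0=M] -> [M,I]
Op 6: C0 write [C0 write: already M (modified), no change] -> [M,I]
Op 7: C0 write [C0 write: already M (modified), no change] -> [M,I]
Op 8: C0 read [C0 read: already in M, no change] -> [M,I]
Op 9: C1 write [C1 write: invalidate ['C0=M'] -> C1=M] -> [I,M]
Op 10: C1 write [C1 write: already M (modified), no change] -> [I,M]
Op 11: C0 write [C0 write: invalidate ['C1=M'] -> C0=M] -> [M,I]
Op 12: C1 write [C1 write: invalidate ['C0=M'] -> C1=M] -> [I,M]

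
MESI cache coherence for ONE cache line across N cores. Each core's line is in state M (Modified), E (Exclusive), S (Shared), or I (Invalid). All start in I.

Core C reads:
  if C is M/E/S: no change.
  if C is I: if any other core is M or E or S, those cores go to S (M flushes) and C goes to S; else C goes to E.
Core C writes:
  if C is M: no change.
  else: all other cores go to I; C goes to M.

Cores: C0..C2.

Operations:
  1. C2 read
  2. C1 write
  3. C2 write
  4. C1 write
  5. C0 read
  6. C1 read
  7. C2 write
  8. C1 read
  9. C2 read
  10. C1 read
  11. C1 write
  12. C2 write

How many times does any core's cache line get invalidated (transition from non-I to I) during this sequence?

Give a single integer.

Answer: 7

Derivation:
Op 1: C2 read [C2 read from I: no other sharers -> C2=E (exclusive)] -> [I,I,E] (invalidations this op: 0; running total: 0)
Op 2: C1 write [C1 write: invalidate ['C2=E'] -> C1=M] -> [I,M,I] (invalidations this op: 1; running total: 1)
Op 3: C2 write [C2 write: invalidate ['C1=M'] -> C2=M] -> [I,I,M] (invalidations this op: 1; running total: 2)
Op 4: C1 write [C1 write: invalidate ['C2=M'] -> C1=M] -> [I,M,I] (invalidations this op: 1; running total: 3)
Op 5: C0 read [C0 read from I: others=['C1=M'] -> C0=S, others downsized to S] -> [S,S,I] (invalidations this op: 0; running total: 3)
Op 6: C1 read [C1 read: already in S, no change] -> [S,S,I] (invalidations this op: 0; running total: 3)
Op 7: C2 write [C2 write: invalidate ['C0=S', 'C1=S'] -> C2=M] -> [I,I,M] (invalidations this op: 2; running total: 5)
Op 8: C1 read [C1 read from I: others=['C2=M'] -> C1=S, others downsized to S] -> [I,S,S] (invalidations this op: 0; running total: 5)
Op 9: C2 read [C2 read: already in S, no change] -> [I,S,S] (invalidations this op: 0; running total: 5)
Op 10: C1 read [C1 read: already in S, no change] -> [I,S,S] (invalidations this op: 0; running total: 5)
Op 11: C1 write [C1 write: invalidate ['C2=S'] -> C1=M] -> [I,M,I] (invalidations this op: 1; running total: 6)
Op 12: C2 write [C2 write: invalidate ['C1=M'] -> C2=M] -> [I,I,M] (invalidations this op: 1; running total: 7)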